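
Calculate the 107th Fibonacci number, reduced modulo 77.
68

Matrix identity: Q^n = [[F_(n+1), F_n], [F_n, F_(n-1)]] with Q = [[1,1],[1,0]].
n = 107 = 1101011₂. Square-and-multiply, entries mod 77:
Q^1 = [[1,1],[1,0]]
Q^3 = (Q^1)²·Q = [[3,2],[2,1]]
Q^6 = (Q^3)² = [[13,8],[8,5]]
Q^13 = (Q^6)²·Q = [[69,2],[2,67]]
Q^26 = (Q^13)² = [[68,41],[41,27]]
Q^53 = (Q^26)²·Q = [[36,68],[68,45]]
Q^107 = (Q^53)²·Q = [[32,68],[68,41]]
F_107 mod 77 = Q^107[0][1] = 68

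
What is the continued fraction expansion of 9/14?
[0; 1, 1, 1, 4]

Euclidean algorithm steps:
9 = 0 × 14 + 9
14 = 1 × 9 + 5
9 = 1 × 5 + 4
5 = 1 × 4 + 1
4 = 4 × 1 + 0
Continued fraction: [0; 1, 1, 1, 4]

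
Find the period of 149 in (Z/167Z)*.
166

167 is prime, so ord(149) divides φ(167) = 166.
Divisors of 166: 1, 2, 83, 166.
Repeated squaring: 149^1 ≡ 149, 149^2 ≡ 157, 149^4 ≡ 100, 149^8 ≡ 147, 149^16 ≡ 66, 149^32 ≡ 14, 149^64 ≡ 29, 149^128 ≡ 6 (mod 167).
Test 149^d mod 167 for each divisor d in increasing order:
149^1 ≡ 149
149^2 ≡ 157
149^83 = 149^64·149^16·149^2·149^1 ≡ 166
149^166 = 149^128·149^32·149^4·149^2 ≡ 1  ← first divisor giving 1
The order is 166.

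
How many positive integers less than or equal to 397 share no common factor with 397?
396

397 = 397
φ(n) = n × ∏(1 - 1/p) for each prime p dividing n
φ(397) = 397 × (1 - 1/397) = 396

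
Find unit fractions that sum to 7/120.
1/18 + 1/360

Greedy algorithm:
7/120: ceiling(120/7) = 18, use 1/18
1/360: ceiling(360/1) = 360, use 1/360
Result: 7/120 = 1/18 + 1/360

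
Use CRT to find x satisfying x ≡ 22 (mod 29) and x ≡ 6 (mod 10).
196

Using Chinese Remainder Theorem:
M = 29 × 10 = 290
M1 = 10, M2 = 29
y1 = 10^(-1) mod 29 = 3
y2 = 29^(-1) mod 10 = 9
x = (22×10×3 + 6×29×9) mod 290 = 196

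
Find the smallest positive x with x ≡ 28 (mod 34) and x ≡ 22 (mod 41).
1252

Using Chinese Remainder Theorem:
M = 34 × 41 = 1394
M1 = 41, M2 = 34
y1 = 41^(-1) mod 34 = 5
y2 = 34^(-1) mod 41 = 35
x = (28×41×5 + 22×34×35) mod 1394 = 1252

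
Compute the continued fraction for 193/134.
[1; 2, 3, 1, 2, 5]

Euclidean algorithm steps:
193 = 1 × 134 + 59
134 = 2 × 59 + 16
59 = 3 × 16 + 11
16 = 1 × 11 + 5
11 = 2 × 5 + 1
5 = 5 × 1 + 0
Continued fraction: [1; 2, 3, 1, 2, 5]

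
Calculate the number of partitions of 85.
30167357

p(n) counts ways to write n as a sum of positive integers (order ignored).
Euler's pentagonal recurrence: p(k) = p(k-1) + p(k-2) - p(k-5) - p(k-7) + p(k-12) + p(k-15) - ... (offsets j(3j∓1)/2, signs ++--, p(0)=1, p(<0)=0).
DP table for k = 0..84: p(0)=1, p(1)=1, p(2)=2, p(3)=3, p(4)=5, p(5)=7, p(6)=11, p(7)=15, p(8)=22, p(9)=30, p(10)=42, p(11)=56, p(12)=77, p(13)=101, p(14)=135, p(15)=176, p(16)=231, p(17)=297, p(18)=385, p(19)=490, p(20)=627, p(21)=792, p(22)=1002, p(23)=1255, p(24)=1575, p(25)=1958, p(26)=2436, p(27)=3010, p(28)=3718, p(29)=4565, p(30)=5604, p(31)=6842, p(32)=8349, p(33)=10143, p(34)=12310, p(35)=14883, p(36)=17977, p(37)=21637, p(38)=26015, p(39)=31185, p(40)=37338, p(41)=44583, p(42)=53174, p(43)=63261, p(44)=75175, p(45)=89134, p(46)=105558, p(47)=124754, p(48)=147273, p(49)=173525, p(50)=204226, p(51)=239943, p(52)=281589, p(53)=329931, p(54)=386155, p(55)=451276, p(56)=526823, p(57)=614154, p(58)=715220, p(59)=831820, p(60)=966467, p(61)=1121505, p(62)=1300156, p(63)=1505499, p(64)=1741630, p(65)=2012558, p(66)=2323520, p(67)=2679689, p(68)=3087735, p(69)=3554345, p(70)=4087968, p(71)=4697205, p(72)=5392783, p(73)=6185689, p(74)=7089500, p(75)=8118264, p(76)=9289091, p(77)=10619863, p(78)=12132164, p(79)=13848650, p(80)=15796476, p(81)=18004327, p(82)=20506255, p(83)=23338469, p(84)=26543660.
Final step: p(85) = p(84) + p(83) - p(80) - p(78) + p(73) + p(70) - p(63) - p(59) + p(50) + p(45) - p(34) - p(28) + p(15) + p(8)
= 26543660 + 23338469 - 15796476 - 12132164 + 6185689 + 4087968 - 1505499 - 831820 + 204226 + 89134 - 12310 - 3718 + 176 + 22
= 30167357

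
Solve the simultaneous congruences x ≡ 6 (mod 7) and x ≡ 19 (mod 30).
139

Using Chinese Remainder Theorem:
M = 7 × 30 = 210
M1 = 30, M2 = 7
y1 = 30^(-1) mod 7 = 4
y2 = 7^(-1) mod 30 = 13
x = (6×30×4 + 19×7×13) mod 210 = 139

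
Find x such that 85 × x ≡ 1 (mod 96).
61

gcd(85, 96) = 1, so the inverse exists.
Extended Euclidean algorithm on (96, 85):
96 = 1 × 85 + 11  ⟹  11 = (1)·96 + (-1)·85
85 = 7 × 11 + 8  ⟹  8 = (-7)·96 + (8)·85
11 = 1 × 8 + 3  ⟹  3 = (8)·96 + (-9)·85
8 = 2 × 3 + 2  ⟹  2 = (-23)·96 + (26)·85
3 = 1 × 2 + 1  ⟹  1 = (31)·96 + (-35)·85
So (-35)·85 ≡ 1 (mod 96), i.e. 85^(-1) ≡ -35 ≡ 61 (mod 96).
Check: 85 × 61 = 5185 ≡ 1 (mod 96)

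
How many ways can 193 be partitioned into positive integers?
2168627105469

p(n) counts ways to write n as a sum of positive integers (order ignored).
Euler's pentagonal recurrence: p(k) = p(k-1) + p(k-2) - p(k-5) - p(k-7) + p(k-12) + p(k-15) - ... (offsets j(3j∓1)/2, signs ++--, p(0)=1, p(<0)=0).
DP table for k = 0..192: p(0)=1, p(1)=1, p(2)=2, p(3)=3, p(4)=5, p(5)=7, p(6)=11, p(7)=15, p(8)=22, p(9)=30, p(10)=42, p(11)=56, p(12)=77, p(13)=101, p(14)=135, p(15)=176, p(16)=231, p(17)=297, p(18)=385, p(19)=490, p(20)=627, p(21)=792, p(22)=1002, p(23)=1255, p(24)=1575, p(25)=1958, p(26)=2436, p(27)=3010, p(28)=3718, p(29)=4565, p(30)=5604, p(31)=6842, p(32)=8349, p(33)=10143, p(34)=12310, p(35)=14883, p(36)=17977, p(37)=21637, p(38)=26015, p(39)=31185, p(40)=37338, p(41)=44583, p(42)=53174, p(43)=63261, p(44)=75175, p(45)=89134, p(46)=105558, p(47)=124754, p(48)=147273, p(49)=173525, p(50)=204226, p(51)=239943, p(52)=281589, p(53)=329931, p(54)=386155, p(55)=451276, p(56)=526823, p(57)=614154, p(58)=715220, p(59)=831820, p(60)=966467, p(61)=1121505, p(62)=1300156, p(63)=1505499, p(64)=1741630, p(65)=2012558, p(66)=2323520, p(67)=2679689, p(68)=3087735, p(69)=3554345, p(70)=4087968, p(71)=4697205, p(72)=5392783, p(73)=6185689, p(74)=7089500, p(75)=8118264, p(76)=9289091, p(77)=10619863, p(78)=12132164, p(79)=13848650, p(80)=15796476, p(81)=18004327, p(82)=20506255, p(83)=23338469, p(84)=26543660, p(85)=30167357, p(86)=34262962, p(87)=38887673, p(88)=44108109, p(89)=49995925, p(90)=56634173, p(91)=64112359, p(92)=72533807, p(93)=82010177, p(94)=92669720, p(95)=104651419, p(96)=118114304, p(97)=133230930, p(98)=150198136, p(99)=169229875, p(100)=190569292, p(101)=214481126, p(102)=241265379, p(103)=271248950, p(104)=304801365, p(105)=342325709, p(106)=384276336, p(107)=431149389, p(108)=483502844, p(109)=541946240, p(110)=607163746, p(111)=679903203, p(112)=761002156, p(113)=851376628, p(114)=952050665, p(115)=1064144451, p(116)=1188908248, p(117)=1327710076, p(118)=1482074143, p(119)=1653668665, p(120)=1844349560, p(121)=2056148051, p(122)=2291320912, p(123)=2552338241, p(124)=2841940500, p(125)=3163127352, p(126)=3519222692, p(127)=3913864295, p(128)=4351078600, p(129)=4835271870, p(130)=5371315400, p(131)=5964539504, p(132)=6620830889, p(133)=7346629512, p(134)=8149040695, p(135)=9035836076, p(136)=10015581680, p(137)=11097645016, p(138)=12292341831, p(139)=13610949895, p(140)=15065878135, p(141)=16670689208, p(142)=18440293320, p(143)=20390982757, p(144)=22540654445, p(145)=24908858009, p(146)=27517052599, p(147)=30388671978, p(148)=33549419497, p(149)=37027355200, p(150)=40853235313, p(151)=45060624582, p(152)=49686288421, p(153)=54770336324, p(154)=60356673280, p(155)=66493182097, p(156)=73232243759, p(157)=80630964769, p(158)=88751778802, p(159)=97662728555, p(160)=107438159466, p(161)=118159068427, p(162)=129913904637, p(163)=142798995930, p(164)=156919475295, p(165)=172389800255, p(166)=189334822579, p(167)=207890420102, p(168)=228204732751, p(169)=250438925115, p(170)=274768617130, p(171)=301384802048, p(172)=330495499613, p(173)=362326859895, p(174)=397125074750, p(175)=435157697830, p(176)=476715857290, p(177)=522115831195, p(178)=571701605655, p(179)=625846753120, p(180)=684957390936, p(181)=749474411781, p(182)=819876908323, p(183)=896684817527, p(184)=980462880430, p(185)=1071823774337, p(186)=1171432692373, p(187)=1280011042268, p(188)=1398341745571, p(189)=1527273599625, p(190)=1667727404093, p(191)=1820701100652, p(192)=1987276856363.
Final step: p(193) = p(192) + p(191) - p(188) - p(186) + p(181) + p(178) - p(171) - p(167) + p(158) + p(153) - p(142) - p(136) + p(123) + p(116) - p(101) - p(93) + p(76) + p(67) - p(48) - p(38) + p(17) + p(6)
= 1987276856363 + 1820701100652 - 1398341745571 - 1171432692373 + 749474411781 + 571701605655 - 301384802048 - 207890420102 + 88751778802 + 54770336324 - 18440293320 - 10015581680 + 2552338241 + 1188908248 - 214481126 - 82010177 + 9289091 + 2679689 - 147273 - 26015 + 297 + 11
= 2168627105469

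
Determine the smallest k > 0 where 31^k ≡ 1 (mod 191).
38

191 is prime, so ord(31) divides φ(191) = 190.
Divisors of 190: 1, 2, 5, 10, 19, 38, 95, 190.
Repeated squaring: 31^1 ≡ 31, 31^2 ≡ 6, 31^4 ≡ 36, 31^8 ≡ 150, 31^16 ≡ 153, 31^32 ≡ 107, 31^64 ≡ 180, 31^128 ≡ 121 (mod 191).
Test 31^d mod 191 for each divisor d in increasing order:
31^1 ≡ 31
31^2 ≡ 6
31^5 = 31^4·31^1 ≡ 161
31^10 = 31^8·31^2 ≡ 136
31^19 = 31^16·31^2·31^1 ≡ 190
31^38 = 31^32·31^4·31^2 ≡ 1  ← first divisor giving 1
The order is 38.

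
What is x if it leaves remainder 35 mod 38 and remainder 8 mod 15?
263

Using Chinese Remainder Theorem:
M = 38 × 15 = 570
M1 = 15, M2 = 38
y1 = 15^(-1) mod 38 = 33
y2 = 38^(-1) mod 15 = 2
x = (35×15×33 + 8×38×2) mod 570 = 263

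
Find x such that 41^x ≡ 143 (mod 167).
39

Baby-step giant-step with step n = ⌈√167⌉ = 13.
Baby steps 41^j mod 167 (j:value) for j=0..12: 0:1, 1:41, 2:11, 3:117, 4:121, 5:118, 6:162, 7:129, 8:112, 9:83, 10:63, 11:78, 12:25.
Giant-step multiplier: 41^(-13) ≡ 41^(166-13) = 41^153 ≡ 138 (mod 167).
Giant steps γ_i = 143·138^i mod 167: γ_0=143, γ_1=28, γ_2=23, γ_3=1 (in table at j=0).
x = i·n + j = 3·13 + 0 = 39.
Check: 41^39 ≡ 143 (mod 167).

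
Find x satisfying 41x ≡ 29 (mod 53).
x ≡ 2 (mod 53)

gcd(41, 53) = 1, which divides 29, so solutions exist.
Find 41^(-1) mod 53 by the extended Euclidean algorithm:
53 = 1 × 41 + 12  ⟹  12 = (1)·53 + (-1)·41
41 = 3 × 12 + 5  ⟹  5 = (-3)·53 + (4)·41
12 = 2 × 5 + 2  ⟹  2 = (7)·53 + (-9)·41
5 = 2 × 2 + 1  ⟹  1 = (-17)·53 + (22)·41
So (22)·41 ≡ 1 (mod 53), i.e. 41^(-1) ≡ 22 (mod 53).
x ≡ 22 × 29 = 638 ≡ 2 (mod 53).
Check: 41 × 2 = 82 ≡ 29 (mod 53).
Unique solution: x ≡ 2 (mod 53)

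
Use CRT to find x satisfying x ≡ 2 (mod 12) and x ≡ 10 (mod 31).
134

Using Chinese Remainder Theorem:
M = 12 × 31 = 372
M1 = 31, M2 = 12
y1 = 31^(-1) mod 12 = 7
y2 = 12^(-1) mod 31 = 13
x = (2×31×7 + 10×12×13) mod 372 = 134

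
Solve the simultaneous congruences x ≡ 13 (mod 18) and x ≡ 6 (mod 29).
499

Using Chinese Remainder Theorem:
M = 18 × 29 = 522
M1 = 29, M2 = 18
y1 = 29^(-1) mod 18 = 5
y2 = 18^(-1) mod 29 = 21
x = (13×29×5 + 6×18×21) mod 522 = 499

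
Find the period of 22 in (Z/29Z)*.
14

29 is prime, so ord(22) divides φ(29) = 28.
Divisors of 28: 1, 2, 4, 7, 14, 28.
Repeated squaring: 22^1 ≡ 22, 22^2 ≡ 20, 22^4 ≡ 23, 22^8 ≡ 7, 22^16 ≡ 20 (mod 29).
Test 22^d mod 29 for each divisor d in increasing order:
22^1 ≡ 22
22^2 ≡ 20
22^4 ≡ 23
22^7 = 22^4·22^2·22^1 ≡ 28
22^14 = 22^8·22^4·22^2 ≡ 1  ← first divisor giving 1
The order is 14.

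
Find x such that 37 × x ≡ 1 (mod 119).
74

gcd(37, 119) = 1, so the inverse exists.
Extended Euclidean algorithm on (119, 37):
119 = 3 × 37 + 8  ⟹  8 = (1)·119 + (-3)·37
37 = 4 × 8 + 5  ⟹  5 = (-4)·119 + (13)·37
8 = 1 × 5 + 3  ⟹  3 = (5)·119 + (-16)·37
5 = 1 × 3 + 2  ⟹  2 = (-9)·119 + (29)·37
3 = 1 × 2 + 1  ⟹  1 = (14)·119 + (-45)·37
So (-45)·37 ≡ 1 (mod 119), i.e. 37^(-1) ≡ -45 ≡ 74 (mod 119).
Check: 37 × 74 = 2738 ≡ 1 (mod 119)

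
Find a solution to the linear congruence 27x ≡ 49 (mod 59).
x ≡ 4 (mod 59)

gcd(27, 59) = 1, which divides 49, so solutions exist.
Find 27^(-1) mod 59 by the extended Euclidean algorithm:
59 = 2 × 27 + 5  ⟹  5 = (1)·59 + (-2)·27
27 = 5 × 5 + 2  ⟹  2 = (-5)·59 + (11)·27
5 = 2 × 2 + 1  ⟹  1 = (11)·59 + (-24)·27
So (-24)·27 ≡ 1 (mod 59), i.e. 27^(-1) ≡ -24 ≡ 35 (mod 59).
x ≡ 35 × 49 = 1715 ≡ 4 (mod 59).
Check: 27 × 4 = 108 ≡ 49 (mod 59).
Unique solution: x ≡ 4 (mod 59)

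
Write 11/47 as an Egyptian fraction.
1/5 + 1/30 + 1/1410

Greedy algorithm:
11/47: ceiling(47/11) = 5, use 1/5
8/235: ceiling(235/8) = 30, use 1/30
1/1410: ceiling(1410/1) = 1410, use 1/1410
Result: 11/47 = 1/5 + 1/30 + 1/1410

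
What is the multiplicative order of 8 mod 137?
68

137 is prime, so ord(8) divides φ(137) = 136.
Divisors of 136: 1, 2, 4, 8, 17, 34, 68, 136.
Repeated squaring: 8^1 ≡ 8, 8^2 ≡ 64, 8^4 ≡ 123, 8^8 ≡ 59, 8^16 ≡ 56, 8^32 ≡ 122, 8^64 ≡ 88, 8^128 ≡ 72 (mod 137).
Test 8^d mod 137 for each divisor d in increasing order:
8^1 ≡ 8
8^2 ≡ 64
8^4 ≡ 123
8^8 ≡ 59
8^17 = 8^16·8^1 ≡ 37
8^34 = 8^32·8^2 ≡ 136
8^68 = 8^64·8^4 ≡ 1  ← first divisor giving 1
The order is 68.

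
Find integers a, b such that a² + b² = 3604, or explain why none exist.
2² + 60² (a=2, b=60)

Factorization: 3604 = 2^2 × 17 × 53
By Fermat: n is sum of two squares iff every prime p ≡ 3 (mod 4) appears to even power.
All primes ≡ 3 (mod 4) appear to even power.
Search a = 0, 1, 2, … for 3604 - a² a perfect square: first hit at a = 2: 3604 - 4 = 3600 = 60².
3604 = 2² + 60² = 4 + 3600 ✓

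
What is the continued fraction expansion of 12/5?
[2; 2, 2]

Euclidean algorithm steps:
12 = 2 × 5 + 2
5 = 2 × 2 + 1
2 = 2 × 1 + 0
Continued fraction: [2; 2, 2]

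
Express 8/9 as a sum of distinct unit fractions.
1/2 + 1/3 + 1/18

Greedy algorithm:
8/9: ceiling(9/8) = 2, use 1/2
7/18: ceiling(18/7) = 3, use 1/3
1/18: ceiling(18/1) = 18, use 1/18
Result: 8/9 = 1/2 + 1/3 + 1/18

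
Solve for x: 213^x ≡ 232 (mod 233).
116

Baby-step giant-step with step n = ⌈√233⌉ = 16.
Baby steps 213^j mod 233 (j:value) for j=0..15: 0:1, 1:213, 2:167, 3:155, 4:162, 5:22, 6:26, 7:179, 8:148, 9:69, 10:18, 11:106, 12:210, 13:227, 14:120, 15:163.
Giant-step multiplier: 213^(-16) ≡ 213^(232-16) = 213^216 ≡ 117 (mod 233).
Giant steps γ_i = 232·117^i mod 233: γ_0=232, γ_1=116, γ_2=58, γ_3=29, γ_4=131, γ_5=182, γ_6=91, γ_7=162 (in table at j=4).
x = i·n + j = 7·16 + 4 = 116.
Check: 213^116 ≡ 232 (mod 233).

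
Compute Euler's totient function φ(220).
80

220 = 2^2 × 5 × 11
φ(n) = n × ∏(1 - 1/p) for each prime p dividing n
φ(220) = 220 × (1 - 1/2) × (1 - 1/5) × (1 - 1/11) = 80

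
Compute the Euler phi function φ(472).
232

472 = 2^3 × 59
φ(n) = n × ∏(1 - 1/p) for each prime p dividing n
φ(472) = 472 × (1 - 1/2) × (1 - 1/59) = 232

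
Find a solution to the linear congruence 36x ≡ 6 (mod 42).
x ≡ 6 (mod 7)

gcd(36, 42) = 6, which divides 6, so solutions exist.
Divide through by 6: 6x ≡ 1 (mod 7).
Find 6^(-1) mod 7 by the extended Euclidean algorithm:
7 = 1 × 6 + 1  ⟹  1 = (1)·7 + (-1)·6
So (-1)·6 ≡ 1 (mod 7), i.e. 6^(-1) ≡ -1 ≡ 6 (mod 7).
x ≡ 6 × 1 = 6 ≡ 6 (mod 7).
Check: 36 × 6 = 216 ≡ 6 (mod 42).
x ≡ 6 (mod 7), giving 6 solutions mod 42.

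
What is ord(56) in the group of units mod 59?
58

59 is prime, so ord(56) divides φ(59) = 58.
Divisors of 58: 1, 2, 29, 58.
Repeated squaring: 56^1 ≡ 56, 56^2 ≡ 9, 56^4 ≡ 22, 56^8 ≡ 12, 56^16 ≡ 26, 56^32 ≡ 27 (mod 59).
Test 56^d mod 59 for each divisor d in increasing order:
56^1 ≡ 56
56^2 ≡ 9
56^29 = 56^16·56^8·56^4·56^1 ≡ 58
56^58 = 56^32·56^16·56^8·56^2 ≡ 1  ← first divisor giving 1
The order is 58.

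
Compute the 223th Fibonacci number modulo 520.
157

Matrix identity: Q^n = [[F_(n+1), F_n], [F_n, F_(n-1)]] with Q = [[1,1],[1,0]].
n = 223 = 11011111₂. Square-and-multiply, entries mod 520:
Q^1 = [[1,1],[1,0]]
Q^3 = (Q^1)²·Q = [[3,2],[2,1]]
Q^6 = (Q^3)² = [[13,8],[8,5]]
Q^13 = (Q^6)²·Q = [[377,233],[233,144]]
Q^27 = (Q^13)²·Q = [[91,378],[378,233]]
Q^55 = (Q^27)²·Q = [[117,365],[365,272]]
Q^111 = (Q^55)²·Q = [[299,274],[274,25]]
Q^223 = (Q^111)²·Q = [[13,157],[157,376]]
F_223 mod 520 = Q^223[0][1] = 157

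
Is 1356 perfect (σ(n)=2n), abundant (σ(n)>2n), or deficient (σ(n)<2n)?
abundant

Proper divisors of 1356: sum = 1 + 2 + 3 + 4 + 6 + 12 + 113 + 226 + 339 + 452 + 678 = 1836
Since 1836 > 1356, 1356 is abundant.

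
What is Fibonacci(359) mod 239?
162

Matrix identity: Q^n = [[F_(n+1), F_n], [F_n, F_(n-1)]] with Q = [[1,1],[1,0]].
n = 359 = 101100111₂. Square-and-multiply, entries mod 239:
Q^1 = [[1,1],[1,0]]
Q^2 = (Q^1)² = [[2,1],[1,1]]
Q^5 = (Q^2)²·Q = [[8,5],[5,3]]
Q^11 = (Q^5)²·Q = [[144,89],[89,55]]
Q^22 = (Q^11)² = [[216,25],[25,191]]
Q^44 = (Q^22)² = [[198,137],[137,61]]
Q^89 = (Q^44)²·Q = [[7,135],[135,111]]
Q^179 = (Q^89)²·Q = [[27,110],[110,156]]
Q^359 = (Q^179)²·Q = [[216,162],[162,54]]
F_359 mod 239 = Q^359[0][1] = 162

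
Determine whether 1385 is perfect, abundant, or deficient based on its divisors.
deficient

Proper divisors of 1385: sum = 1 + 5 + 277 = 283
Since 283 < 1385, 1385 is deficient.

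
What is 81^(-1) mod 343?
72

gcd(81, 343) = 1, so the inverse exists.
Extended Euclidean algorithm on (343, 81):
343 = 4 × 81 + 19  ⟹  19 = (1)·343 + (-4)·81
81 = 4 × 19 + 5  ⟹  5 = (-4)·343 + (17)·81
19 = 3 × 5 + 4  ⟹  4 = (13)·343 + (-55)·81
5 = 1 × 4 + 1  ⟹  1 = (-17)·343 + (72)·81
So (72)·81 ≡ 1 (mod 343), i.e. 81^(-1) ≡ 72 (mod 343).
Check: 81 × 72 = 5832 ≡ 1 (mod 343)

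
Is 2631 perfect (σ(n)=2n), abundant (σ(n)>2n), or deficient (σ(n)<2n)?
deficient

Proper divisors of 2631: sum = 1 + 3 + 877 = 881
Since 881 < 2631, 2631 is deficient.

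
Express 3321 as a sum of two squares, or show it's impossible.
36² + 45² (a=36, b=45)

Factorization: 3321 = 3^4 × 41
By Fermat: n is sum of two squares iff every prime p ≡ 3 (mod 4) appears to even power.
All primes ≡ 3 (mod 4) appear to even power.
Search a = 0, 1, 2, … for 3321 - a² a perfect square: first hit at a = 36: 3321 - 1296 = 2025 = 45².
3321 = 36² + 45² = 1296 + 2025 ✓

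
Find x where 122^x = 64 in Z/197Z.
178

Baby-step giant-step with step n = ⌈√197⌉ = 15.
Baby steps 122^j mod 197 (j:value) for j=0..14: 0:1, 1:122, 2:109, 3:99, 4:61, 5:153, 6:148, 7:129, 8:175, 9:74, 10:163, 11:186, 12:37, 13:180, 14:93.
Giant-step multiplier: 122^(-15) ≡ 122^(196-15) = 122^181 ≡ 32 (mod 197).
Giant steps γ_i = 64·32^i mod 197: γ_0=64, γ_1=78, γ_2=132, γ_3=87, γ_4=26, γ_5=44, γ_6=29, γ_7=140, γ_8=146, γ_9=141, γ_10=178, γ_11=180 (in table at j=13).
x = i·n + j = 11·15 + 13 = 178.
Check: 122^178 ≡ 64 (mod 197).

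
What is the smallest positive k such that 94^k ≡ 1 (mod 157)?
156

157 is prime, so ord(94) divides φ(157) = 156.
Divisors of 156: 1, 2, 3, 4, 6, 12, 13, 26, 39, 52, 78, 156.
Repeated squaring: 94^1 ≡ 94, 94^2 ≡ 44, 94^4 ≡ 52, 94^8 ≡ 35, 94^16 ≡ 126, 94^32 ≡ 19, 94^64 ≡ 47, 94^128 ≡ 11 (mod 157).
Test 94^d mod 157 for each divisor d in increasing order:
94^1 ≡ 94
94^2 ≡ 44
94^3 = 94^2·94^1 ≡ 54
94^4 ≡ 52
94^6 = 94^4·94^2 ≡ 90
94^12 = 94^8·94^4 ≡ 93
94^13 = 94^8·94^4·94^1 ≡ 107
94^26 = 94^16·94^8·94^2 ≡ 145
94^39 = 94^32·94^4·94^2·94^1 ≡ 129
94^52 = 94^32·94^16·94^4 ≡ 144
94^78 = 94^64·94^8·94^4·94^2 ≡ 156
94^156 = 94^128·94^16·94^8·94^4 ≡ 1  ← first divisor giving 1
The order is 156.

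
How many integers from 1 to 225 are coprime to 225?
120

225 = 3^2 × 5^2
φ(n) = n × ∏(1 - 1/p) for each prime p dividing n
φ(225) = 225 × (1 - 1/3) × (1 - 1/5) = 120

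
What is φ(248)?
120

248 = 2^3 × 31
φ(n) = n × ∏(1 - 1/p) for each prime p dividing n
φ(248) = 248 × (1 - 1/2) × (1 - 1/31) = 120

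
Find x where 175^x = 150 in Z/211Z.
56

Baby-step giant-step with step n = ⌈√211⌉ = 15.
Baby steps 175^j mod 211 (j:value) for j=0..14: 0:1, 1:175, 2:30, 3:186, 4:56, 5:94, 6:203, 7:77, 8:182, 9:200, 10:185, 11:92, 12:64, 13:17, 14:21.
Giant-step multiplier: 175^(-15) ≡ 175^(210-15) = 175^195 ≡ 12 (mod 211).
Giant steps γ_i = 150·12^i mod 211: γ_0=150, γ_1=112, γ_2=78, γ_3=92 (in table at j=11).
x = i·n + j = 3·15 + 11 = 56.
Check: 175^56 ≡ 150 (mod 211).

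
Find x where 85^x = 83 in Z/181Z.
151

Baby-step giant-step with step n = ⌈√181⌉ = 14.
Baby steps 85^j mod 181 (j:value) for j=0..13: 0:1, 1:85, 2:166, 3:173, 4:44, 5:120, 6:64, 7:10, 8:126, 9:31, 10:101, 11:78, 12:114, 13:97.
Giant-step multiplier: 85^(-14) ≡ 85^(180-14) = 85^166 ≡ 143 (mod 181).
Giant steps γ_i = 83·143^i mod 181: γ_0=83, γ_1=104, γ_2=30, γ_3=127, γ_4=61, γ_5=35, γ_6=118, γ_7=41, γ_8=71, γ_9=17, γ_10=78 (in table at j=11).
x = i·n + j = 10·14 + 11 = 151.
Check: 85^151 ≡ 83 (mod 181).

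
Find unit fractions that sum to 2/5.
1/3 + 1/15

Greedy algorithm:
2/5: ceiling(5/2) = 3, use 1/3
1/15: ceiling(15/1) = 15, use 1/15
Result: 2/5 = 1/3 + 1/15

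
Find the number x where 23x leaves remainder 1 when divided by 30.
17

gcd(23, 30) = 1, so the inverse exists.
Extended Euclidean algorithm on (30, 23):
30 = 1 × 23 + 7  ⟹  7 = (1)·30 + (-1)·23
23 = 3 × 7 + 2  ⟹  2 = (-3)·30 + (4)·23
7 = 3 × 2 + 1  ⟹  1 = (10)·30 + (-13)·23
So (-13)·23 ≡ 1 (mod 30), i.e. 23^(-1) ≡ -13 ≡ 17 (mod 30).
Check: 23 × 17 = 391 ≡ 1 (mod 30)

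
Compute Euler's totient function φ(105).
48

105 = 3 × 5 × 7
φ(n) = n × ∏(1 - 1/p) for each prime p dividing n
φ(105) = 105 × (1 - 1/3) × (1 - 1/5) × (1 - 1/7) = 48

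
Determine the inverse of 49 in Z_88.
9

gcd(49, 88) = 1, so the inverse exists.
Extended Euclidean algorithm on (88, 49):
88 = 1 × 49 + 39  ⟹  39 = (1)·88 + (-1)·49
49 = 1 × 39 + 10  ⟹  10 = (-1)·88 + (2)·49
39 = 3 × 10 + 9  ⟹  9 = (4)·88 + (-7)·49
10 = 1 × 9 + 1  ⟹  1 = (-5)·88 + (9)·49
So (9)·49 ≡ 1 (mod 88), i.e. 49^(-1) ≡ 9 (mod 88).
Check: 49 × 9 = 441 ≡ 1 (mod 88)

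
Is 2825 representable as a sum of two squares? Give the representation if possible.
4² + 53² (a=4, b=53)

Factorization: 2825 = 5^2 × 113
By Fermat: n is sum of two squares iff every prime p ≡ 3 (mod 4) appears to even power.
All primes ≡ 3 (mod 4) appear to even power.
Search a = 0, 1, 2, … for 2825 - a² a perfect square: first hit at a = 4: 2825 - 16 = 2809 = 53².
2825 = 4² + 53² = 16 + 2809 ✓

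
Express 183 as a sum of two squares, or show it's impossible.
Not possible

Factorization: 183 = 3 × 61
By Fermat: n is sum of two squares iff every prime p ≡ 3 (mod 4) appears to even power.
Prime(s) ≡ 3 (mod 4) with odd exponent: [(3, 1)]
Therefore 183 cannot be expressed as a² + b².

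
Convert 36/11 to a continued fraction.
[3; 3, 1, 2]

Euclidean algorithm steps:
36 = 3 × 11 + 3
11 = 3 × 3 + 2
3 = 1 × 2 + 1
2 = 2 × 1 + 0
Continued fraction: [3; 3, 1, 2]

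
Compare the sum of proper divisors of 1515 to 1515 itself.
deficient

Proper divisors of 1515: sum = 1 + 3 + 5 + 15 + 101 + 303 + 505 = 933
Since 933 < 1515, 1515 is deficient.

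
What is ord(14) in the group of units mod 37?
12

37 is prime, so ord(14) divides φ(37) = 36.
Divisors of 36: 1, 2, 3, 4, 6, 9, 12, 18, 36.
Repeated squaring: 14^1 ≡ 14, 14^2 ≡ 11, 14^4 ≡ 10, 14^8 ≡ 26, 14^16 ≡ 10, 14^32 ≡ 26 (mod 37).
Test 14^d mod 37 for each divisor d in increasing order:
14^1 ≡ 14
14^2 ≡ 11
14^3 = 14^2·14^1 ≡ 6
14^4 ≡ 10
14^6 = 14^4·14^2 ≡ 36
14^9 = 14^8·14^1 ≡ 31
14^12 = 14^8·14^4 ≡ 1  ← first divisor giving 1
The order is 12.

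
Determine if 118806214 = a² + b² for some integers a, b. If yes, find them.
Not possible

Factorization: 118806214 = 2 × 29 × 127^3
By Fermat: n is sum of two squares iff every prime p ≡ 3 (mod 4) appears to even power.
Prime(s) ≡ 3 (mod 4) with odd exponent: [(127, 3)]
Therefore 118806214 cannot be expressed as a² + b².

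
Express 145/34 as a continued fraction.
[4; 3, 1, 3, 2]

Euclidean algorithm steps:
145 = 4 × 34 + 9
34 = 3 × 9 + 7
9 = 1 × 7 + 2
7 = 3 × 2 + 1
2 = 2 × 1 + 0
Continued fraction: [4; 3, 1, 3, 2]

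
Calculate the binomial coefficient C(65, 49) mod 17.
0

Using Lucas' theorem:
Write n=65 and k=49 in base 17:
n in base 17: [3, 14]
k in base 17: [2, 15]
C(65,49) mod 17 = ∏ C(n_i, k_i) mod 17
Digit binomials (mod 17): C(3,2) = 3; C(14,15) = 0 (k_i > n_i)
Product: 3 × 0 = 0 ≡ 0 (mod 17)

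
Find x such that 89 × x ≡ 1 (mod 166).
97

gcd(89, 166) = 1, so the inverse exists.
Extended Euclidean algorithm on (166, 89):
166 = 1 × 89 + 77  ⟹  77 = (1)·166 + (-1)·89
89 = 1 × 77 + 12  ⟹  12 = (-1)·166 + (2)·89
77 = 6 × 12 + 5  ⟹  5 = (7)·166 + (-13)·89
12 = 2 × 5 + 2  ⟹  2 = (-15)·166 + (28)·89
5 = 2 × 2 + 1  ⟹  1 = (37)·166 + (-69)·89
So (-69)·89 ≡ 1 (mod 166), i.e. 89^(-1) ≡ -69 ≡ 97 (mod 166).
Check: 89 × 97 = 8633 ≡ 1 (mod 166)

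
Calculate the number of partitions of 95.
104651419

p(n) counts ways to write n as a sum of positive integers (order ignored).
Euler's pentagonal recurrence: p(k) = p(k-1) + p(k-2) - p(k-5) - p(k-7) + p(k-12) + p(k-15) - ... (offsets j(3j∓1)/2, signs ++--, p(0)=1, p(<0)=0).
DP table for k = 0..94: p(0)=1, p(1)=1, p(2)=2, p(3)=3, p(4)=5, p(5)=7, p(6)=11, p(7)=15, p(8)=22, p(9)=30, p(10)=42, p(11)=56, p(12)=77, p(13)=101, p(14)=135, p(15)=176, p(16)=231, p(17)=297, p(18)=385, p(19)=490, p(20)=627, p(21)=792, p(22)=1002, p(23)=1255, p(24)=1575, p(25)=1958, p(26)=2436, p(27)=3010, p(28)=3718, p(29)=4565, p(30)=5604, p(31)=6842, p(32)=8349, p(33)=10143, p(34)=12310, p(35)=14883, p(36)=17977, p(37)=21637, p(38)=26015, p(39)=31185, p(40)=37338, p(41)=44583, p(42)=53174, p(43)=63261, p(44)=75175, p(45)=89134, p(46)=105558, p(47)=124754, p(48)=147273, p(49)=173525, p(50)=204226, p(51)=239943, p(52)=281589, p(53)=329931, p(54)=386155, p(55)=451276, p(56)=526823, p(57)=614154, p(58)=715220, p(59)=831820, p(60)=966467, p(61)=1121505, p(62)=1300156, p(63)=1505499, p(64)=1741630, p(65)=2012558, p(66)=2323520, p(67)=2679689, p(68)=3087735, p(69)=3554345, p(70)=4087968, p(71)=4697205, p(72)=5392783, p(73)=6185689, p(74)=7089500, p(75)=8118264, p(76)=9289091, p(77)=10619863, p(78)=12132164, p(79)=13848650, p(80)=15796476, p(81)=18004327, p(82)=20506255, p(83)=23338469, p(84)=26543660, p(85)=30167357, p(86)=34262962, p(87)=38887673, p(88)=44108109, p(89)=49995925, p(90)=56634173, p(91)=64112359, p(92)=72533807, p(93)=82010177, p(94)=92669720.
Final step: p(95) = p(94) + p(93) - p(90) - p(88) + p(83) + p(80) - p(73) - p(69) + p(60) + p(55) - p(44) - p(38) + p(25) + p(18) - p(3)
= 92669720 + 82010177 - 56634173 - 44108109 + 23338469 + 15796476 - 6185689 - 3554345 + 966467 + 451276 - 75175 - 26015 + 1958 + 385 - 3
= 104651419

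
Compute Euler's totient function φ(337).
336

337 = 337
φ(n) = n × ∏(1 - 1/p) for each prime p dividing n
φ(337) = 337 × (1 - 1/337) = 336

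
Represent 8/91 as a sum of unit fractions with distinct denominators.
1/12 + 1/219 + 1/79716

Greedy algorithm:
8/91: ceiling(91/8) = 12, use 1/12
5/1092: ceiling(1092/5) = 219, use 1/219
1/79716: ceiling(79716/1) = 79716, use 1/79716
Result: 8/91 = 1/12 + 1/219 + 1/79716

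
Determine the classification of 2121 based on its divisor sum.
deficient

Proper divisors of 2121: sum = 1 + 3 + 7 + 21 + 101 + 303 + 707 = 1143
Since 1143 < 2121, 2121 is deficient.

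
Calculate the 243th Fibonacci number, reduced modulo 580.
382

Matrix identity: Q^n = [[F_(n+1), F_n], [F_n, F_(n-1)]] with Q = [[1,1],[1,0]].
n = 243 = 11110011₂. Square-and-multiply, entries mod 580:
Q^1 = [[1,1],[1,0]]
Q^3 = (Q^1)²·Q = [[3,2],[2,1]]
Q^7 = (Q^3)²·Q = [[21,13],[13,8]]
Q^15 = (Q^7)²·Q = [[407,30],[30,377]]
Q^30 = (Q^15)² = [[89,320],[320,349]]
Q^60 = (Q^30)² = [[121,380],[380,321]]
Q^121 = (Q^60)²·Q = [[461,121],[121,340]]
Q^243 = (Q^121)²·Q = [[443,382],[382,61]]
F_243 mod 580 = Q^243[0][1] = 382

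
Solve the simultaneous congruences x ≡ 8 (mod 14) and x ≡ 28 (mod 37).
176

Using Chinese Remainder Theorem:
M = 14 × 37 = 518
M1 = 37, M2 = 14
y1 = 37^(-1) mod 14 = 11
y2 = 14^(-1) mod 37 = 8
x = (8×37×11 + 28×14×8) mod 518 = 176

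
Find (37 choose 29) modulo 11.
0

Using Lucas' theorem:
Write n=37 and k=29 in base 11:
n in base 11: [3, 4]
k in base 11: [2, 7]
C(37,29) mod 11 = ∏ C(n_i, k_i) mod 11
Digit binomials (mod 11): C(3,2) = 3; C(4,7) = 0 (k_i > n_i)
Product: 3 × 0 = 0 ≡ 0 (mod 11)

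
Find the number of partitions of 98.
150198136

p(n) counts ways to write n as a sum of positive integers (order ignored).
Euler's pentagonal recurrence: p(k) = p(k-1) + p(k-2) - p(k-5) - p(k-7) + p(k-12) + p(k-15) - ... (offsets j(3j∓1)/2, signs ++--, p(0)=1, p(<0)=0).
DP table for k = 0..97: p(0)=1, p(1)=1, p(2)=2, p(3)=3, p(4)=5, p(5)=7, p(6)=11, p(7)=15, p(8)=22, p(9)=30, p(10)=42, p(11)=56, p(12)=77, p(13)=101, p(14)=135, p(15)=176, p(16)=231, p(17)=297, p(18)=385, p(19)=490, p(20)=627, p(21)=792, p(22)=1002, p(23)=1255, p(24)=1575, p(25)=1958, p(26)=2436, p(27)=3010, p(28)=3718, p(29)=4565, p(30)=5604, p(31)=6842, p(32)=8349, p(33)=10143, p(34)=12310, p(35)=14883, p(36)=17977, p(37)=21637, p(38)=26015, p(39)=31185, p(40)=37338, p(41)=44583, p(42)=53174, p(43)=63261, p(44)=75175, p(45)=89134, p(46)=105558, p(47)=124754, p(48)=147273, p(49)=173525, p(50)=204226, p(51)=239943, p(52)=281589, p(53)=329931, p(54)=386155, p(55)=451276, p(56)=526823, p(57)=614154, p(58)=715220, p(59)=831820, p(60)=966467, p(61)=1121505, p(62)=1300156, p(63)=1505499, p(64)=1741630, p(65)=2012558, p(66)=2323520, p(67)=2679689, p(68)=3087735, p(69)=3554345, p(70)=4087968, p(71)=4697205, p(72)=5392783, p(73)=6185689, p(74)=7089500, p(75)=8118264, p(76)=9289091, p(77)=10619863, p(78)=12132164, p(79)=13848650, p(80)=15796476, p(81)=18004327, p(82)=20506255, p(83)=23338469, p(84)=26543660, p(85)=30167357, p(86)=34262962, p(87)=38887673, p(88)=44108109, p(89)=49995925, p(90)=56634173, p(91)=64112359, p(92)=72533807, p(93)=82010177, p(94)=92669720, p(95)=104651419, p(96)=118114304, p(97)=133230930.
Final step: p(98) = p(97) + p(96) - p(93) - p(91) + p(86) + p(83) - p(76) - p(72) + p(63) + p(58) - p(47) - p(41) + p(28) + p(21) - p(6)
= 133230930 + 118114304 - 82010177 - 64112359 + 34262962 + 23338469 - 9289091 - 5392783 + 1505499 + 715220 - 124754 - 44583 + 3718 + 792 - 11
= 150198136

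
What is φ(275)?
200

275 = 5^2 × 11
φ(n) = n × ∏(1 - 1/p) for each prime p dividing n
φ(275) = 275 × (1 - 1/5) × (1 - 1/11) = 200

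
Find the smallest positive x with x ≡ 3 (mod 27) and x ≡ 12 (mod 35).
327

Using Chinese Remainder Theorem:
M = 27 × 35 = 945
M1 = 35, M2 = 27
y1 = 35^(-1) mod 27 = 17
y2 = 27^(-1) mod 35 = 13
x = (3×35×17 + 12×27×13) mod 945 = 327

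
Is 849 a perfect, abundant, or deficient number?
deficient

Proper divisors of 849: sum = 1 + 3 + 283 = 287
Since 287 < 849, 849 is deficient.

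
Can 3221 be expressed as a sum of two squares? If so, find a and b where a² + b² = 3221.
14² + 55² (a=14, b=55)

Factorization: 3221 = 3221
By Fermat: n is sum of two squares iff every prime p ≡ 3 (mod 4) appears to even power.
All primes ≡ 3 (mod 4) appear to even power.
Search a = 0, 1, 2, … for 3221 - a² a perfect square: first hit at a = 14: 3221 - 196 = 3025 = 55².
3221 = 14² + 55² = 196 + 3025 ✓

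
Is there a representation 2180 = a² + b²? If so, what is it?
8² + 46² (a=8, b=46)

Factorization: 2180 = 2^2 × 5 × 109
By Fermat: n is sum of two squares iff every prime p ≡ 3 (mod 4) appears to even power.
All primes ≡ 3 (mod 4) appear to even power.
Search a = 0, 1, 2, … for 2180 - a² a perfect square: first hit at a = 8: 2180 - 64 = 2116 = 46².
2180 = 8² + 46² = 64 + 2116 ✓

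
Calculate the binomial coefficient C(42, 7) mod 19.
0

Using Lucas' theorem:
Write n=42 and k=7 in base 19:
n in base 19: [2, 4]
k in base 19: [0, 7]
C(42,7) mod 19 = ∏ C(n_i, k_i) mod 19
Digit binomials (mod 19): C(2,0) = 1; C(4,7) = 0 (k_i > n_i)
Product: 1 × 0 = 0 ≡ 0 (mod 19)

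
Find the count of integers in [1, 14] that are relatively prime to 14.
6

14 = 2 × 7
φ(n) = n × ∏(1 - 1/p) for each prime p dividing n
φ(14) = 14 × (1 - 1/2) × (1 - 1/7) = 6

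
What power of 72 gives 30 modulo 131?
7

Baby-step giant-step with step n = ⌈√131⌉ = 12.
Baby steps 72^j mod 131 (j:value) for j=0..11: 0:1, 1:72, 2:75, 3:29, 4:123, 5:79, 6:55, 7:30, 8:64, 9:23, 10:84, 11:22.
h = 30 is already in the table at j=7, so x = 7.
Check: 72^7 ≡ 30 (mod 131).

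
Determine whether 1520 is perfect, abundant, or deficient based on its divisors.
abundant

Proper divisors of 1520: sum = 1 + 2 + 4 + 5 + 8 + 10 + 16 + 19 + ... + 190 + 304 + 380 + 760 (19 divisors) = 2200
Since 2200 > 1520, 1520 is abundant.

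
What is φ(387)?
252

387 = 3^2 × 43
φ(n) = n × ∏(1 - 1/p) for each prime p dividing n
φ(387) = 387 × (1 - 1/3) × (1 - 1/43) = 252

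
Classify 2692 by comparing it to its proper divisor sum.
deficient

Proper divisors of 2692: sum = 1 + 2 + 4 + 673 + 1346 = 2026
Since 2026 < 2692, 2692 is deficient.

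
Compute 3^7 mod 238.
45

Repeated squaring. Binary of 7 = 111.
3^1 ≡ 3 (mod 238); 3^2 ≡ 9 (mod 238); 3^4 ≡ 81 (mod 238)
3^7 = 3^1 × 3^2 × 3^4 ≡ 45 (mod 238)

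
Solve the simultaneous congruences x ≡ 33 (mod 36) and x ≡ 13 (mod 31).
1005

Using Chinese Remainder Theorem:
M = 36 × 31 = 1116
M1 = 31, M2 = 36
y1 = 31^(-1) mod 36 = 7
y2 = 36^(-1) mod 31 = 25
x = (33×31×7 + 13×36×25) mod 1116 = 1005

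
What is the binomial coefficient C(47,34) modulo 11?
1

Using Lucas' theorem:
Write n=47 and k=34 in base 11:
n in base 11: [4, 3]
k in base 11: [3, 1]
C(47,34) mod 11 = ∏ C(n_i, k_i) mod 11
Digit binomials (mod 11): C(4,3) = 4; C(3,1) = 3
Product: 4 × 3 = 12 ≡ 1 (mod 11)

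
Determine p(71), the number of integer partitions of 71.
4697205

p(n) counts ways to write n as a sum of positive integers (order ignored).
Euler's pentagonal recurrence: p(k) = p(k-1) + p(k-2) - p(k-5) - p(k-7) + p(k-12) + p(k-15) - ... (offsets j(3j∓1)/2, signs ++--, p(0)=1, p(<0)=0).
DP table for k = 0..70: p(0)=1, p(1)=1, p(2)=2, p(3)=3, p(4)=5, p(5)=7, p(6)=11, p(7)=15, p(8)=22, p(9)=30, p(10)=42, p(11)=56, p(12)=77, p(13)=101, p(14)=135, p(15)=176, p(16)=231, p(17)=297, p(18)=385, p(19)=490, p(20)=627, p(21)=792, p(22)=1002, p(23)=1255, p(24)=1575, p(25)=1958, p(26)=2436, p(27)=3010, p(28)=3718, p(29)=4565, p(30)=5604, p(31)=6842, p(32)=8349, p(33)=10143, p(34)=12310, p(35)=14883, p(36)=17977, p(37)=21637, p(38)=26015, p(39)=31185, p(40)=37338, p(41)=44583, p(42)=53174, p(43)=63261, p(44)=75175, p(45)=89134, p(46)=105558, p(47)=124754, p(48)=147273, p(49)=173525, p(50)=204226, p(51)=239943, p(52)=281589, p(53)=329931, p(54)=386155, p(55)=451276, p(56)=526823, p(57)=614154, p(58)=715220, p(59)=831820, p(60)=966467, p(61)=1121505, p(62)=1300156, p(63)=1505499, p(64)=1741630, p(65)=2012558, p(66)=2323520, p(67)=2679689, p(68)=3087735, p(69)=3554345, p(70)=4087968.
Final step: p(71) = p(70) + p(69) - p(66) - p(64) + p(59) + p(56) - p(49) - p(45) + p(36) + p(31) - p(20) - p(14) + p(1)
= 4087968 + 3554345 - 2323520 - 1741630 + 831820 + 526823 - 173525 - 89134 + 17977 + 6842 - 627 - 135 + 1
= 4697205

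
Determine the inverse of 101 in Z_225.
176

gcd(101, 225) = 1, so the inverse exists.
Extended Euclidean algorithm on (225, 101):
225 = 2 × 101 + 23  ⟹  23 = (1)·225 + (-2)·101
101 = 4 × 23 + 9  ⟹  9 = (-4)·225 + (9)·101
23 = 2 × 9 + 5  ⟹  5 = (9)·225 + (-20)·101
9 = 1 × 5 + 4  ⟹  4 = (-13)·225 + (29)·101
5 = 1 × 4 + 1  ⟹  1 = (22)·225 + (-49)·101
So (-49)·101 ≡ 1 (mod 225), i.e. 101^(-1) ≡ -49 ≡ 176 (mod 225).
Check: 101 × 176 = 17776 ≡ 1 (mod 225)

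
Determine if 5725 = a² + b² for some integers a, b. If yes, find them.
10² + 75² (a=10, b=75)

Factorization: 5725 = 5^2 × 229
By Fermat: n is sum of two squares iff every prime p ≡ 3 (mod 4) appears to even power.
All primes ≡ 3 (mod 4) appear to even power.
Search a = 0, 1, 2, … for 5725 - a² a perfect square: first hit at a = 10: 5725 - 100 = 5625 = 75².
5725 = 10² + 75² = 100 + 5625 ✓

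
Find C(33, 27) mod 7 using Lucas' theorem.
0

Using Lucas' theorem:
Write n=33 and k=27 in base 7:
n in base 7: [4, 5]
k in base 7: [3, 6]
C(33,27) mod 7 = ∏ C(n_i, k_i) mod 7
Digit binomials (mod 7): C(4,3) = 4; C(5,6) = 0 (k_i > n_i)
Product: 4 × 0 = 0 ≡ 0 (mod 7)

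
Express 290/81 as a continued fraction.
[3; 1, 1, 2, 1, 1, 1, 1, 2]

Euclidean algorithm steps:
290 = 3 × 81 + 47
81 = 1 × 47 + 34
47 = 1 × 34 + 13
34 = 2 × 13 + 8
13 = 1 × 8 + 5
8 = 1 × 5 + 3
5 = 1 × 3 + 2
3 = 1 × 2 + 1
2 = 2 × 1 + 0
Continued fraction: [3; 1, 1, 2, 1, 1, 1, 1, 2]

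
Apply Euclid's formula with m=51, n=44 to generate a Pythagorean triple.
(665, 4488, 4537)

Euclid's formula: a = m² - n², b = 2mn, c = m² + n²
m = 51, n = 44
a = 51² - 44² = 2601 - 1936 = 665
b = 2 × 51 × 44 = 4488
c = 51² + 44² = 2601 + 1936 = 4537
Verification: 665² + 4488² = 442225 + 20142144 = 20584369 = 4537² ✓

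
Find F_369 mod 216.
34

Matrix identity: Q^n = [[F_(n+1), F_n], [F_n, F_(n-1)]] with Q = [[1,1],[1,0]].
n = 369 = 101110001₂. Square-and-multiply, entries mod 216:
Q^1 = [[1,1],[1,0]]
Q^2 = (Q^1)² = [[2,1],[1,1]]
Q^5 = (Q^2)²·Q = [[8,5],[5,3]]
Q^11 = (Q^5)²·Q = [[144,89],[89,55]]
Q^23 = (Q^11)²·Q = [[144,145],[145,215]]
Q^46 = (Q^23)² = [[73,215],[215,74]]
Q^92 = (Q^46)² = [[146,69],[69,77]]
Q^184 = (Q^92)² = [[157,51],[51,106]]
Q^369 = (Q^184)²·Q = [[55,34],[34,21]]
F_369 mod 216 = Q^369[0][1] = 34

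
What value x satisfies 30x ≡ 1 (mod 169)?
62

gcd(30, 169) = 1, so the inverse exists.
Extended Euclidean algorithm on (169, 30):
169 = 5 × 30 + 19  ⟹  19 = (1)·169 + (-5)·30
30 = 1 × 19 + 11  ⟹  11 = (-1)·169 + (6)·30
19 = 1 × 11 + 8  ⟹  8 = (2)·169 + (-11)·30
11 = 1 × 8 + 3  ⟹  3 = (-3)·169 + (17)·30
8 = 2 × 3 + 2  ⟹  2 = (8)·169 + (-45)·30
3 = 1 × 2 + 1  ⟹  1 = (-11)·169 + (62)·30
So (62)·30 ≡ 1 (mod 169), i.e. 30^(-1) ≡ 62 (mod 169).
Check: 30 × 62 = 1860 ≡ 1 (mod 169)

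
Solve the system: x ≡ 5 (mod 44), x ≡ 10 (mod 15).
445

Using Chinese Remainder Theorem:
M = 44 × 15 = 660
M1 = 15, M2 = 44
y1 = 15^(-1) mod 44 = 3
y2 = 44^(-1) mod 15 = 14
x = (5×15×3 + 10×44×14) mod 660 = 445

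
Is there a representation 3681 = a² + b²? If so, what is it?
9² + 60² (a=9, b=60)

Factorization: 3681 = 3^2 × 409
By Fermat: n is sum of two squares iff every prime p ≡ 3 (mod 4) appears to even power.
All primes ≡ 3 (mod 4) appear to even power.
Search a = 0, 1, 2, … for 3681 - a² a perfect square: first hit at a = 9: 3681 - 81 = 3600 = 60².
3681 = 9² + 60² = 81 + 3600 ✓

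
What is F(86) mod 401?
377

Matrix identity: Q^n = [[F_(n+1), F_n], [F_n, F_(n-1)]] with Q = [[1,1],[1,0]].
n = 86 = 1010110₂. Square-and-multiply, entries mod 401:
Q^1 = [[1,1],[1,0]]
Q^2 = (Q^1)² = [[2,1],[1,1]]
Q^5 = (Q^2)²·Q = [[8,5],[5,3]]
Q^10 = (Q^5)² = [[89,55],[55,34]]
Q^21 = (Q^10)²·Q = [[67,119],[119,349]]
Q^43 = (Q^21)²·Q = [[385,204],[204,181]]
Q^86 = (Q^43)² = [[168,377],[377,192]]
F_86 mod 401 = Q^86[0][1] = 377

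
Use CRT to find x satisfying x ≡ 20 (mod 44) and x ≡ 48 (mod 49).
636

Using Chinese Remainder Theorem:
M = 44 × 49 = 2156
M1 = 49, M2 = 44
y1 = 49^(-1) mod 44 = 9
y2 = 44^(-1) mod 49 = 39
x = (20×49×9 + 48×44×39) mod 2156 = 636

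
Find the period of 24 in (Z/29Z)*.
7

29 is prime, so ord(24) divides φ(29) = 28.
Divisors of 28: 1, 2, 4, 7, 14, 28.
Repeated squaring: 24^1 ≡ 24, 24^2 ≡ 25, 24^4 ≡ 16, 24^8 ≡ 24, 24^16 ≡ 25 (mod 29).
Test 24^d mod 29 for each divisor d in increasing order:
24^1 ≡ 24
24^2 ≡ 25
24^4 ≡ 16
24^7 = 24^4·24^2·24^1 ≡ 1  ← first divisor giving 1
The order is 7.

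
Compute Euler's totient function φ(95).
72

95 = 5 × 19
φ(n) = n × ∏(1 - 1/p) for each prime p dividing n
φ(95) = 95 × (1 - 1/5) × (1 - 1/19) = 72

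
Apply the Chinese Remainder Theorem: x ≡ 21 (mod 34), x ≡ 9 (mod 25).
259

Using Chinese Remainder Theorem:
M = 34 × 25 = 850
M1 = 25, M2 = 34
y1 = 25^(-1) mod 34 = 15
y2 = 34^(-1) mod 25 = 14
x = (21×25×15 + 9×34×14) mod 850 = 259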